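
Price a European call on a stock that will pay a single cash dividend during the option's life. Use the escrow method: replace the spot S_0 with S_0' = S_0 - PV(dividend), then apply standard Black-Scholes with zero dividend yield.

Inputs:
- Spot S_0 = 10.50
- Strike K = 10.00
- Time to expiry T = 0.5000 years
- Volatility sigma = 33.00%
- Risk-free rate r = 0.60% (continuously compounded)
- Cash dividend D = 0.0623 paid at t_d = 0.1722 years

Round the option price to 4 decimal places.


Answer: Price = 1.1998

Derivation:
PV(D) = D * exp(-r * t_d) = 0.0623 * 0.99896733 = 0.06223566
S_0' = S_0 - PV(D) = 10.5000 - 0.06223566 = 10.43776434
d1 = (ln(S_0'/K) + (r + sigma^2/2)*T) / (sigma*sqrt(T)) = 0.31314255
d2 = d1 - sigma*sqrt(T) = 0.07979731
exp(-rT) = 0.99700450
N(d1) = 0.62291382; N(d2) = 0.53180077
C = S_0' * N(d1) - K * exp(-rT) * N(d2) = 10.43776434 * 0.62291382 - 10.0000 * 0.99700450 * 0.53180077 = 1.1998


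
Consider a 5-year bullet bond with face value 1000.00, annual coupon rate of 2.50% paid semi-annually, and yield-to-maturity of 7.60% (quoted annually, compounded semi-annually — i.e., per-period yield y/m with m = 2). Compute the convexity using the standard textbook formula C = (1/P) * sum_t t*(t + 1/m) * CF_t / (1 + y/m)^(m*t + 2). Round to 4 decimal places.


Coupon per period c = face * coupon_rate / m = 12.500000
Periods per year m = 2; per-period yield y/m = 0.038000
Number of cashflows N = 10
Cashflows (t years, CF_t, discount factor 1/(1+y/m)^(m*t), PV):
  t = 0.5000: CF_t = 12.500000, DF = 0.963391, PV = 12.042389
  t = 1.0000: CF_t = 12.500000, DF = 0.928122, PV = 11.601531
  t = 1.5000: CF_t = 12.500000, DF = 0.894145, PV = 11.176812
  t = 2.0000: CF_t = 12.500000, DF = 0.861411, PV = 10.767642
  t = 2.5000: CF_t = 12.500000, DF = 0.829876, PV = 10.373451
  t = 3.0000: CF_t = 12.500000, DF = 0.799495, PV = 9.993690
  t = 3.5000: CF_t = 12.500000, DF = 0.770227, PV = 9.627833
  t = 4.0000: CF_t = 12.500000, DF = 0.742030, PV = 9.275369
  t = 4.5000: CF_t = 12.500000, DF = 0.714865, PV = 8.935808
  t = 5.0000: CF_t = 1012.500000, DF = 0.688694, PV = 697.302941
Price P = sum_t PV_t = 791.097466
Convexity numerator sum_t t*(t + 1/m) * CF_t / (1+y/m)^(m*t + 2):
  t = 0.5000: term = 5.588406
  t = 1.0000: term = 16.151463
  t = 1.5000: term = 31.120352
  t = 2.0000: term = 49.968452
  t = 2.5000: term = 72.208746
  t = 3.0000: term = 97.391372
  t = 3.5000: term = 125.101313
  t = 4.0000: term = 154.956209
  t = 4.5000: term = 186.604298
  t = 5.0000: term = 17797.519751
Convexity = (1/P) * sum = 18536.610361 / 791.097466 = 23.431513

Answer: Convexity = 23.4315


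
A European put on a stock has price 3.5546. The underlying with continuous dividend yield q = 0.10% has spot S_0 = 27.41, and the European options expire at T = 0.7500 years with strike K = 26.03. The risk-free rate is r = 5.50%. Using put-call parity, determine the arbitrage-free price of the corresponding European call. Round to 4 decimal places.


Put-call parity: C - P = S_0 * exp(-qT) - K * exp(-rT).
S_0 * exp(-qT) = 27.4100 * 0.99925028 = 27.38945021
K * exp(-rT) = 26.0300 * 0.95958920 = 24.97810695
C = P + S*exp(-qT) - K*exp(-rT)
C = 3.5546 + 27.38945021 - 24.97810695 = 5.9659

Answer: Call price = 5.9659


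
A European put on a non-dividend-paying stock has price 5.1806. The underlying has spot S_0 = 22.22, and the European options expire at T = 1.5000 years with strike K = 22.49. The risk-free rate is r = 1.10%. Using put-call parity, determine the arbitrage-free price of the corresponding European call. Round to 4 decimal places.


Put-call parity: C - P = S_0 * exp(-qT) - K * exp(-rT).
S_0 * exp(-qT) = 22.2200 * 1.00000000 = 22.22000000
K * exp(-rT) = 22.4900 * 0.98363538 = 22.12195968
C = P + S*exp(-qT) - K*exp(-rT)
C = 5.1806 + 22.22000000 - 22.12195968 = 5.2786

Answer: Call price = 5.2786


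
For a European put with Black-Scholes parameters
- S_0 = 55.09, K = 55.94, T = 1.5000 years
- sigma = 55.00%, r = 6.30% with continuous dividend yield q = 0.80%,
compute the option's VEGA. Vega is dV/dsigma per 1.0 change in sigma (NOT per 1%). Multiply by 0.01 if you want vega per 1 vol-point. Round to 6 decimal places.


d1 = 0.4365488394; d2 = -0.2370608398
phi(d1) = 0.3626830459; exp(-qT) = 0.9880717129; exp(-rT) = 0.9098277346
Vega = S * exp(-qT) * phi(d1) * sqrt(T) = 55.0900 * 0.9880717129 * 0.3626830459 * 1.2247448714 = 24.178765

Answer: Vega = 24.178765


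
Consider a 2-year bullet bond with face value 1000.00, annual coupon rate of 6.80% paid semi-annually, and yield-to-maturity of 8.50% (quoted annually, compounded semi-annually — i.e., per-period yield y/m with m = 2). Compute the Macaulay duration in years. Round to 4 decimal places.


Coupon per period c = face * coupon_rate / m = 34.000000
Periods per year m = 2; per-period yield y/m = 0.042500
Number of cashflows N = 4
Cashflows (t years, CF_t, discount factor 1/(1+y/m)^(m*t), PV):
  t = 0.5000: CF_t = 34.000000, DF = 0.959233, PV = 32.613909
  t = 1.0000: CF_t = 34.000000, DF = 0.920127, PV = 31.284325
  t = 1.5000: CF_t = 34.000000, DF = 0.882616, PV = 30.008945
  t = 2.0000: CF_t = 1034.000000, DF = 0.846634, PV = 875.419637
Price P = sum_t PV_t = 969.326816
Macaulay numerator sum_t t * PV_t:
  t * PV_t at t = 0.5000: 16.306954
  t * PV_t at t = 1.0000: 31.284325
  t * PV_t at t = 1.5000: 45.013417
  t * PV_t at t = 2.0000: 1750.839274
Macaulay duration D = (sum_t t * PV_t) / P = 1843.443970 / 969.326816 = 1.901778

Answer: Macaulay duration = 1.9018 years


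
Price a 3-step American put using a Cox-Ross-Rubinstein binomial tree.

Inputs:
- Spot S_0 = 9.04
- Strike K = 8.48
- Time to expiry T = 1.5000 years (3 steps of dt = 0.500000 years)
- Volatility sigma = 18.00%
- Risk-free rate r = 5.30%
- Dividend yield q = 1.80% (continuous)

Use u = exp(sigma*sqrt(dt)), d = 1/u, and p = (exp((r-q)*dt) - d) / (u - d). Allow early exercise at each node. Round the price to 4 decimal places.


Answer: Price = V(0,0) = 0.4092

Derivation:
dt = T/N = 0.500000
u = exp(sigma*sqrt(dt)) = 1.135734; d = 1/u = 0.880488
p = (exp((r-q)*dt) - d) / (u - d) = 0.537388
Discount per step: exp(-r*dt) = 0.973848
Stock lattice S(k, i) with i counting down-moves:
  k=0: S(0,0) = 9.0400
  k=1: S(1,0) = 10.2670; S(1,1) = 7.9596
  k=2: S(2,0) = 11.6606; S(2,1) = 9.0400; S(2,2) = 7.0083
  k=3: S(3,0) = 13.2434; S(3,1) = 10.2670; S(3,2) = 7.9596; S(3,3) = 6.1708
Terminal payoffs V(N, i) = max(K - S_T, 0):
  V(3,0) = 0.000000; V(3,1) = 0.000000; V(3,2) = 0.520390; V(3,3) = 2.309243
Backward induction: V(k, i) = exp(-r*dt) * [p * V(k+1, i) + (1-p) * V(k+1, i+1)]; then take max(V_cont, immediate exercise) for American.
  V(2,0) = exp(-r*dt) * [p*0.000000 + (1-p)*0.000000] = 0.000000; exercise = 0.000000; V(2,0) = max -> 0.000000
  V(2,1) = exp(-r*dt) * [p*0.000000 + (1-p)*0.520390] = 0.234443; exercise = 0.000000; V(2,1) = max -> 0.234443
  V(2,2) = exp(-r*dt) * [p*0.520390 + (1-p)*2.309243] = 1.312684; exercise = 1.471661; V(2,2) = max -> 1.471661
  V(1,0) = exp(-r*dt) * [p*0.000000 + (1-p)*0.234443] = 0.105620; exercise = 0.000000; V(1,0) = max -> 0.105620
  V(1,1) = exp(-r*dt) * [p*0.234443 + (1-p)*1.471661] = 0.785696; exercise = 0.520390; V(1,1) = max -> 0.785696
  V(0,0) = exp(-r*dt) * [p*0.105620 + (1-p)*0.785696] = 0.409242; exercise = 0.000000; V(0,0) = max -> 0.409242


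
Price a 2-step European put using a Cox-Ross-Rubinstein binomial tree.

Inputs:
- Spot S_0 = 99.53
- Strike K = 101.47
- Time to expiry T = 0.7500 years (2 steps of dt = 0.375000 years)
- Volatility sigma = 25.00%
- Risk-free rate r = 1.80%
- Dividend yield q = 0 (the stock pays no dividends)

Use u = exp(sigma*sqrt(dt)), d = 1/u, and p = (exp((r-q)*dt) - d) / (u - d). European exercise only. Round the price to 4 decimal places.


Answer: Price = V(0,0) = 8.3661

Derivation:
dt = T/N = 0.375000
u = exp(sigma*sqrt(dt)) = 1.165433; d = 1/u = 0.858050
p = (exp((r-q)*dt) - d) / (u - d) = 0.483835
Discount per step: exp(-r*dt) = 0.993273
Stock lattice S(k, i) with i counting down-moves:
  k=0: S(0,0) = 99.5300
  k=1: S(1,0) = 115.9956; S(1,1) = 85.4017
  k=2: S(2,0) = 135.1852; S(2,1) = 99.5300; S(2,2) = 73.2789
Terminal payoffs V(N, i) = max(K - S_T, 0):
  V(2,0) = 0.000000; V(2,1) = 1.940000; V(2,2) = 28.191087
Backward induction: V(k, i) = exp(-r*dt) * [p * V(k+1, i) + (1-p) * V(k+1, i+1)].
  V(1,0) = exp(-r*dt) * [p*0.000000 + (1-p)*1.940000] = 0.994623
  V(1,1) = exp(-r*dt) * [p*1.940000 + (1-p)*28.191087] = 15.385685
  V(0,0) = exp(-r*dt) * [p*0.994623 + (1-p)*15.385685] = 8.366122


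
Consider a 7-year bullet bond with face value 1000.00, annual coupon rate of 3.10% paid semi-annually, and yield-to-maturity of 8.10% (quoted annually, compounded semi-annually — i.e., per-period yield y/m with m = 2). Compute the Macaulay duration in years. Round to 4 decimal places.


Coupon per period c = face * coupon_rate / m = 15.500000
Periods per year m = 2; per-period yield y/m = 0.040500
Number of cashflows N = 14
Cashflows (t years, CF_t, discount factor 1/(1+y/m)^(m*t), PV):
  t = 0.5000: CF_t = 15.500000, DF = 0.961076, PV = 14.896684
  t = 1.0000: CF_t = 15.500000, DF = 0.923668, PV = 14.316852
  t = 1.5000: CF_t = 15.500000, DF = 0.887715, PV = 13.759588
  t = 2.0000: CF_t = 15.500000, DF = 0.853162, PV = 13.224016
  t = 2.5000: CF_t = 15.500000, DF = 0.819954, PV = 12.709290
  t = 3.0000: CF_t = 15.500000, DF = 0.788039, PV = 12.214598
  t = 3.5000: CF_t = 15.500000, DF = 0.757365, PV = 11.739162
  t = 4.0000: CF_t = 15.500000, DF = 0.727886, PV = 11.282232
  t = 4.5000: CF_t = 15.500000, DF = 0.699554, PV = 10.843087
  t = 5.0000: CF_t = 15.500000, DF = 0.672325, PV = 10.421035
  t = 5.5000: CF_t = 15.500000, DF = 0.646156, PV = 10.015411
  t = 6.0000: CF_t = 15.500000, DF = 0.621005, PV = 9.625575
  t = 6.5000: CF_t = 15.500000, DF = 0.596833, PV = 9.250913
  t = 7.0000: CF_t = 1015.500000, DF = 0.573602, PV = 582.493045
Price P = sum_t PV_t = 736.791488
Macaulay numerator sum_t t * PV_t:
  t * PV_t at t = 0.5000: 7.448342
  t * PV_t at t = 1.0000: 14.316852
  t * PV_t at t = 1.5000: 20.639383
  t * PV_t at t = 2.0000: 26.448032
  t * PV_t at t = 2.5000: 31.773224
  t * PV_t at t = 3.0000: 36.643795
  t * PV_t at t = 3.5000: 41.087068
  t * PV_t at t = 4.0000: 45.128928
  t * PV_t at t = 4.5000: 48.793891
  t * PV_t at t = 5.0000: 52.105175
  t * PV_t at t = 5.5000: 55.084759
  t * PV_t at t = 6.0000: 57.753450
  t * PV_t at t = 6.5000: 60.130935
  t * PV_t at t = 7.0000: 4077.451314
Macaulay duration D = (sum_t t * PV_t) / P = 4574.805147 / 736.791488 = 6.209091

Answer: Macaulay duration = 6.2091 years


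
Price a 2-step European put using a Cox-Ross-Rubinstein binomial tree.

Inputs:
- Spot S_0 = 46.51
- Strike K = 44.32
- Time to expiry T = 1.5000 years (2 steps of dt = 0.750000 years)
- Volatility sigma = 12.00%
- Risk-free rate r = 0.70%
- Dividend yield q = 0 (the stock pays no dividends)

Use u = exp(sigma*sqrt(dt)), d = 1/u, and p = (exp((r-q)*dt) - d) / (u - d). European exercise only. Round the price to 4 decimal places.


Answer: Price = V(0,0) = 1.6219

Derivation:
dt = T/N = 0.750000
u = exp(sigma*sqrt(dt)) = 1.109515; d = 1/u = 0.901295
p = (exp((r-q)*dt) - d) / (u - d) = 0.499323
Discount per step: exp(-r*dt) = 0.994764
Stock lattice S(k, i) with i counting down-moves:
  k=0: S(0,0) = 46.5100
  k=1: S(1,0) = 51.6035; S(1,1) = 41.9192
  k=2: S(2,0) = 57.2549; S(2,1) = 46.5100; S(2,2) = 37.7816
Terminal payoffs V(N, i) = max(K - S_T, 0):
  V(2,0) = 0.000000; V(2,1) = 0.000000; V(2,2) = 6.538436
Backward induction: V(k, i) = exp(-r*dt) * [p * V(k+1, i) + (1-p) * V(k+1, i+1)].
  V(1,0) = exp(-r*dt) * [p*0.000000 + (1-p)*0.000000] = 0.000000
  V(1,1) = exp(-r*dt) * [p*0.000000 + (1-p)*6.538436] = 3.256506
  V(0,0) = exp(-r*dt) * [p*0.000000 + (1-p)*3.256506] = 1.621922


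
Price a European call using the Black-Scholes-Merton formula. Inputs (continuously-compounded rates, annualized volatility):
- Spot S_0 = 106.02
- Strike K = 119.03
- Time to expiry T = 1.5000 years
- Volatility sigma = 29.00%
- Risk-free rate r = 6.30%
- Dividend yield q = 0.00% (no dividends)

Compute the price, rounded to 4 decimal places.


d1 = (ln(S/K) + (r - q + 0.5*sigma^2) * T) / (sigma * sqrt(T)) = 0.11776469
d2 = d1 - sigma * sqrt(T) = -0.23741132
exp(-rT) = 0.90982773; exp(-qT) = 1.00000000
C = S_0 * exp(-qT) * N(d1) - K * exp(-rT) * N(d2)
N(d1) = 0.54687295; N(d2) = 0.40616885
C = 106.0200 * 1.00000000 * 0.54687295 - 119.0300 * 0.90982773 * 0.40616885 = 13.9927

Answer: Price = 13.9927


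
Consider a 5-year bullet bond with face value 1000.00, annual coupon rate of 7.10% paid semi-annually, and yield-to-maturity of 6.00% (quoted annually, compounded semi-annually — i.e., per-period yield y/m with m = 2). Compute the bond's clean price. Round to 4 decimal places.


Answer: Price = 1046.9161

Derivation:
Coupon per period c = face * coupon_rate / m = 35.500000
Periods per year m = 2; per-period yield y/m = 0.030000
Number of cashflows N = 10
Cashflows (t years, CF_t, discount factor 1/(1+y/m)^(m*t), PV):
  t = 0.5000: CF_t = 35.500000, DF = 0.970874, PV = 34.466019
  t = 1.0000: CF_t = 35.500000, DF = 0.942596, PV = 33.462155
  t = 1.5000: CF_t = 35.500000, DF = 0.915142, PV = 32.487529
  t = 2.0000: CF_t = 35.500000, DF = 0.888487, PV = 31.541290
  t = 2.5000: CF_t = 35.500000, DF = 0.862609, PV = 30.622612
  t = 3.0000: CF_t = 35.500000, DF = 0.837484, PV = 29.730691
  t = 3.5000: CF_t = 35.500000, DF = 0.813092, PV = 28.864749
  t = 4.0000: CF_t = 35.500000, DF = 0.789409, PV = 28.024028
  t = 4.5000: CF_t = 35.500000, DF = 0.766417, PV = 27.207794
  t = 5.0000: CF_t = 1035.500000, DF = 0.744094, PV = 770.509249
Price P = sum_t PV_t = 1046.916116


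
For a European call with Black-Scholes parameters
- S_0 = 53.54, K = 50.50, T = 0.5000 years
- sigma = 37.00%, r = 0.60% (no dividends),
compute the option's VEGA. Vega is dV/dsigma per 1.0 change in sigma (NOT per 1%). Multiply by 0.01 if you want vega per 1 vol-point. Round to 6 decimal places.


d1 = 0.3657106653; d2 = 0.1040811563
phi(d1) = 0.3731366104; exp(-qT) = 1.0000000000; exp(-rT) = 0.9970044955
Vega = S * exp(-qT) * phi(d1) * sqrt(T) = 53.5400 * 1.0000000000 * 0.3731366104 * 0.7071067812 = 14.126391

Answer: Vega = 14.126391


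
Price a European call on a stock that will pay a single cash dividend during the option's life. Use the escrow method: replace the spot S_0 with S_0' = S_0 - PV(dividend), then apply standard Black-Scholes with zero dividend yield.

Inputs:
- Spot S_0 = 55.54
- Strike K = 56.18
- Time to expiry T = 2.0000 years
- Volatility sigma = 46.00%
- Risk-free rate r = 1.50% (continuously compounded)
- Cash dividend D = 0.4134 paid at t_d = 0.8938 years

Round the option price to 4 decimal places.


PV(D) = D * exp(-r * t_d) = 0.4134 * 0.98668247 = 0.40789453
S_0' = S_0 - PV(D) = 55.5400 - 0.40789453 = 55.13210547
d1 = (ln(S_0'/K) + (r + sigma^2/2)*T) / (sigma*sqrt(T)) = 0.34244167
d2 = d1 - sigma*sqrt(T) = -0.30809657
exp(-rT) = 0.97044553
N(d1) = 0.63399073; N(d2) = 0.37900443
C = S_0' * N(d1) - K * exp(-rT) * N(d2) = 55.13210547 * 0.63399073 - 56.1800 * 0.97044553 * 0.37900443 = 14.2901

Answer: Price = 14.2901


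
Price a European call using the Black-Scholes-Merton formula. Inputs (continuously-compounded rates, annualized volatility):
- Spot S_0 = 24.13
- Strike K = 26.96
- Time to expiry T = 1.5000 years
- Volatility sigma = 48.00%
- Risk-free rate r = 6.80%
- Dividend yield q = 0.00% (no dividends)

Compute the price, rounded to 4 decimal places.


Answer: Price = 5.4965

Derivation:
d1 = (ln(S/K) + (r - q + 0.5*sigma^2) * T) / (sigma * sqrt(T)) = 0.27880227
d2 = d1 - sigma * sqrt(T) = -0.30907527
exp(-rT) = 0.90302955; exp(-qT) = 1.00000000
C = S_0 * exp(-qT) * N(d1) - K * exp(-rT) * N(d2)
N(d1) = 0.60980171; N(d2) = 0.37863214
C = 24.1300 * 1.00000000 * 0.60980171 - 26.9600 * 0.90302955 * 0.37863214 = 5.4965


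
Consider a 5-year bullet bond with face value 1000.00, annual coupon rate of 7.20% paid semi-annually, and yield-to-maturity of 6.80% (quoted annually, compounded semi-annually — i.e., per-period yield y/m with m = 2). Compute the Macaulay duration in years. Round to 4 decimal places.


Answer: Macaulay duration = 4.2933 years

Derivation:
Coupon per period c = face * coupon_rate / m = 36.000000
Periods per year m = 2; per-period yield y/m = 0.034000
Number of cashflows N = 10
Cashflows (t years, CF_t, discount factor 1/(1+y/m)^(m*t), PV):
  t = 0.5000: CF_t = 36.000000, DF = 0.967118, PV = 34.816248
  t = 1.0000: CF_t = 36.000000, DF = 0.935317, PV = 33.671419
  t = 1.5000: CF_t = 36.000000, DF = 0.904562, PV = 32.564235
  t = 2.0000: CF_t = 36.000000, DF = 0.874818, PV = 31.493458
  t = 2.5000: CF_t = 36.000000, DF = 0.846052, PV = 30.457890
  t = 3.0000: CF_t = 36.000000, DF = 0.818233, PV = 29.456373
  t = 3.5000: CF_t = 36.000000, DF = 0.791327, PV = 28.487788
  t = 4.0000: CF_t = 36.000000, DF = 0.765307, PV = 27.551052
  t = 4.5000: CF_t = 36.000000, DF = 0.740142, PV = 26.645118
  t = 5.0000: CF_t = 1036.000000, DF = 0.715805, PV = 741.573783
Price P = sum_t PV_t = 1016.717364
Macaulay numerator sum_t t * PV_t:
  t * PV_t at t = 0.5000: 17.408124
  t * PV_t at t = 1.0000: 33.671419
  t * PV_t at t = 1.5000: 48.846353
  t * PV_t at t = 2.0000: 62.986916
  t * PV_t at t = 2.5000: 76.144724
  t * PV_t at t = 3.0000: 88.369119
  t * PV_t at t = 3.5000: 99.707258
  t * PV_t at t = 4.0000: 110.204209
  t * PV_t at t = 4.5000: 119.903032
  t * PV_t at t = 5.0000: 3707.868916
Macaulay duration D = (sum_t t * PV_t) / P = 4365.110069 / 1016.717364 = 4.293337


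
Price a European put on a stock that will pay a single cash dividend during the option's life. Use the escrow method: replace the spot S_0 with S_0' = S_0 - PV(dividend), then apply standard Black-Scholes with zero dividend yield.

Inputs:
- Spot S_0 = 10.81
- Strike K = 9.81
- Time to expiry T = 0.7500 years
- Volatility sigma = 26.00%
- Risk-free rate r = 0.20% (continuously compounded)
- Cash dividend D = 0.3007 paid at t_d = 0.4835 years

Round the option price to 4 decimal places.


Answer: Price = 0.5968

Derivation:
PV(D) = D * exp(-r * t_d) = 0.3007 * 0.99903347 = 0.30040936
S_0' = S_0 - PV(D) = 10.8100 - 0.30040936 = 10.50959064
d1 = (ln(S_0'/K) + (r + sigma^2/2)*T) / (sigma*sqrt(T)) = 0.42517833
d2 = d1 - sigma*sqrt(T) = 0.20001172
exp(-rT) = 0.99850112
N(-d1) = 0.33535334; N(-d2) = 0.42073571
P = K * exp(-rT) * N(-d2) - S_0' * N(-d1) = 9.8100 * 0.99850112 * 0.42073571 - 10.50959064 * 0.33535334 = 0.5968


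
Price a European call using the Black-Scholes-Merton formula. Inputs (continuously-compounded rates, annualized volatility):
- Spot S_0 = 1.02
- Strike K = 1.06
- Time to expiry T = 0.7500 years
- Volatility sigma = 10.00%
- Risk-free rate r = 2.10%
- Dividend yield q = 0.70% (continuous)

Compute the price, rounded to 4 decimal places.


Answer: Price = 0.0230

Derivation:
d1 = (ln(S/K) + (r - q + 0.5*sigma^2) * T) / (sigma * sqrt(T)) = -0.27962553
d2 = d1 - sigma * sqrt(T) = -0.36622807
exp(-rT) = 0.98437338; exp(-qT) = 0.99476376
C = S_0 * exp(-qT) * N(d1) - K * exp(-rT) * N(d2)
N(d1) = 0.38988241; N(d2) = 0.35709745
C = 1.0200 * 0.99476376 * 0.38988241 - 1.0600 * 0.98437338 * 0.35709745 = 0.0230


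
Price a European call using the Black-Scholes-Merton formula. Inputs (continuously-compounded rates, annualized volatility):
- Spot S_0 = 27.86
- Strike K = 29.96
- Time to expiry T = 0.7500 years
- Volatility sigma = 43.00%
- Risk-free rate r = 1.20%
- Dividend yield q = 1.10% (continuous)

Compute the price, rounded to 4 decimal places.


d1 = (ln(S/K) + (r - q + 0.5*sigma^2) * T) / (sigma * sqrt(T)) = -0.00693811
d2 = d1 - sigma * sqrt(T) = -0.37932904
exp(-rT) = 0.99104038; exp(-qT) = 0.99178394
C = S_0 * exp(-qT) * N(d1) - K * exp(-rT) * N(d2)
N(d1) = 0.49723212; N(d2) = 0.35222177
C = 27.8600 * 0.99178394 * 0.49723212 - 29.9600 * 0.99104038 * 0.35222177 = 3.2811

Answer: Price = 3.2811


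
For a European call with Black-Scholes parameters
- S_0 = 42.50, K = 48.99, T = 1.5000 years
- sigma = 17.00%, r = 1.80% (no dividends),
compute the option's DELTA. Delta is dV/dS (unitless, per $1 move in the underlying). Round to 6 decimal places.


d1 = -0.4487711105; d2 = -0.6569777386
phi(d1) = 0.3607261167; exp(-qT) = 1.0000000000; exp(-rT) = 0.9733612415
N(d1) = 0.3267983905
Delta = exp(-qT) * N(d1) = 1.0000000000 * 0.3267983905 = 0.326798

Answer: Delta = 0.326798


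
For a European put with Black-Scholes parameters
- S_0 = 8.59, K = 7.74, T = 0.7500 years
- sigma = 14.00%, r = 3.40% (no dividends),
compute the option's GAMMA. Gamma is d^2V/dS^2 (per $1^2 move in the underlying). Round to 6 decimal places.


Answer: Gamma = 0.202215

Derivation:
d1 = 1.1303450040; d2 = 1.0091014475
phi(d1) = 0.2106034185; exp(-qT) = 1.0000000000; exp(-rT) = 0.9748223790
Gamma = exp(-qT) * phi(d1) / (S * sigma * sqrt(T)) = 1.0000000000 * 0.2106034185 / (8.5900 * 0.1400 * 0.8660254038) = 0.202215


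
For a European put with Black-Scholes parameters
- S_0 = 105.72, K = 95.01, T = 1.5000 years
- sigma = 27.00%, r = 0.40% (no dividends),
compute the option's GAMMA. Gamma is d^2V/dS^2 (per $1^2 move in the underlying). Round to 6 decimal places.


d1 = 0.5064907936; d2 = 0.1758096784
phi(d1) = 0.3509171949; exp(-qT) = 1.0000000000; exp(-rT) = 0.9940179641
Gamma = exp(-qT) * phi(d1) / (S * sigma * sqrt(T)) = 1.0000000000 * 0.3509171949 / (105.7200 * 0.2700 * 1.2247448714) = 0.010038

Answer: Gamma = 0.010038


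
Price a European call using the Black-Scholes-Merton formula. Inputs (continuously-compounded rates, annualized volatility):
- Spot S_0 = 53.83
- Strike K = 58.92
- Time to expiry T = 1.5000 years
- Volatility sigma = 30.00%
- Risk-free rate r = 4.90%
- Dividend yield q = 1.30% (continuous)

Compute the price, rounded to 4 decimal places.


Answer: Price = 6.8980

Derivation:
d1 = (ln(S/K) + (r - q + 0.5*sigma^2) * T) / (sigma * sqrt(T)) = 0.08478049
d2 = d1 - sigma * sqrt(T) = -0.28264297
exp(-rT) = 0.92913615; exp(-qT) = 0.98068890
C = S_0 * exp(-qT) * N(d1) - K * exp(-rT) * N(d2)
N(d1) = 0.53378205; N(d2) = 0.38872527
C = 53.8300 * 0.98068890 * 0.53378205 - 58.9200 * 0.92913615 * 0.38872527 = 6.8980


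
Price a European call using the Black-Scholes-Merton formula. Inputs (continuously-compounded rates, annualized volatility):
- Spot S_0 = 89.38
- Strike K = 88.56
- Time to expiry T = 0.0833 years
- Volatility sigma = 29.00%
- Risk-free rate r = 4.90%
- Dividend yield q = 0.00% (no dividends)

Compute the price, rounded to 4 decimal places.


Answer: Price = 3.5916

Derivation:
d1 = (ln(S/K) + (r - q + 0.5*sigma^2) * T) / (sigma * sqrt(T)) = 0.20073252
d2 = d1 - sigma * sqrt(T) = 0.11703348
exp(-rT) = 0.99592662; exp(-qT) = 1.00000000
C = S_0 * exp(-qT) * N(d1) - K * exp(-rT) * N(d2)
N(d1) = 0.57954614; N(d2) = 0.54658324
C = 89.3800 * 1.00000000 * 0.57954614 - 88.5600 * 0.99592662 * 0.54658324 = 3.5916


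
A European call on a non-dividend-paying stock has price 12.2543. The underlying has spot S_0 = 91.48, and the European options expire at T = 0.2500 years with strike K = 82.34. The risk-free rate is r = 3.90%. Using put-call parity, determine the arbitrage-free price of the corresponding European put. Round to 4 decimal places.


Put-call parity: C - P = S_0 * exp(-qT) - K * exp(-rT).
S_0 * exp(-qT) = 91.4800 * 1.00000000 = 91.48000000
K * exp(-rT) = 82.3400 * 0.99029738 = 81.54108603
P = C - S*exp(-qT) + K*exp(-rT)
P = 12.2543 - 91.48000000 + 81.54108603 = 2.3154

Answer: Put price = 2.3154


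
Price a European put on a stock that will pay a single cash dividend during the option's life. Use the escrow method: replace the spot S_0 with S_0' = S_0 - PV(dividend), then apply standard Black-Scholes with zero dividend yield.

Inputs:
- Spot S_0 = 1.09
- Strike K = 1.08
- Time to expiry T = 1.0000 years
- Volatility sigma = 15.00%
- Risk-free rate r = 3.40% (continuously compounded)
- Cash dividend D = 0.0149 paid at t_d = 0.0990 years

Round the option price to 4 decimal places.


Answer: Price = 0.0489

Derivation:
PV(D) = D * exp(-r * t_d) = 0.0149 * 0.99663966 = 0.01484993
S_0' = S_0 - PV(D) = 1.0900 - 0.01484993 = 1.07515007
d1 = (ln(S_0'/K) + (r + sigma^2/2)*T) / (sigma*sqrt(T)) = 0.27166140
d2 = d1 - sigma*sqrt(T) = 0.12166140
exp(-rT) = 0.96657150
N(-d1) = 0.39294119; N(-d2) = 0.45158359
P = K * exp(-rT) * N(-d2) - S_0' * N(-d1) = 1.0800 * 0.96657150 * 0.45158359 - 1.07515007 * 0.39294119 = 0.0489


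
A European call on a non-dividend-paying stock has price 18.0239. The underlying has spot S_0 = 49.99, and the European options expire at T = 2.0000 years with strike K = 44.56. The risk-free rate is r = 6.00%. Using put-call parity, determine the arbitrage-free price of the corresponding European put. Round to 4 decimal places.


Answer: Put price = 7.5551

Derivation:
Put-call parity: C - P = S_0 * exp(-qT) - K * exp(-rT).
S_0 * exp(-qT) = 49.9900 * 1.00000000 = 49.99000000
K * exp(-rT) = 44.5600 * 0.88692044 = 39.52117466
P = C - S*exp(-qT) + K*exp(-rT)
P = 18.0239 - 49.99000000 + 39.52117466 = 7.5551


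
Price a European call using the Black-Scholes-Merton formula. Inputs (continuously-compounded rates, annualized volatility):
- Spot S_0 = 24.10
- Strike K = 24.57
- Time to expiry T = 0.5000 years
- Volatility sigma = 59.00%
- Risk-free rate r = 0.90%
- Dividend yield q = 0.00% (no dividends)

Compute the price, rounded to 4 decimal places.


d1 = (ln(S/K) + (r - q + 0.5*sigma^2) * T) / (sigma * sqrt(T)) = 0.17308693
d2 = d1 - sigma * sqrt(T) = -0.24410608
exp(-rT) = 0.99551011; exp(-qT) = 1.00000000
C = S_0 * exp(-qT) * N(d1) - K * exp(-rT) * N(d2)
N(d1) = 0.56870845; N(d2) = 0.40357433
C = 24.1000 * 1.00000000 * 0.56870845 - 24.5700 * 0.99551011 * 0.40357433 = 3.8346

Answer: Price = 3.8346


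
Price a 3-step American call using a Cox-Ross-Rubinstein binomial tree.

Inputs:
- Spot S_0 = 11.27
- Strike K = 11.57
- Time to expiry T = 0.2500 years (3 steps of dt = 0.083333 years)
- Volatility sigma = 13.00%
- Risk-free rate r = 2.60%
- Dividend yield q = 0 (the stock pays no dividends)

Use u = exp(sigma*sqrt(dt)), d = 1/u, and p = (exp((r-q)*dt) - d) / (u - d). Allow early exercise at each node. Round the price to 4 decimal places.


Answer: Price = V(0,0) = 0.1959

Derivation:
dt = T/N = 0.083333
u = exp(sigma*sqrt(dt)) = 1.038241; d = 1/u = 0.963168
p = (exp((r-q)*dt) - d) / (u - d) = 0.519511
Discount per step: exp(-r*dt) = 0.997836
Stock lattice S(k, i) with i counting down-moves:
  k=0: S(0,0) = 11.2700
  k=1: S(1,0) = 11.7010; S(1,1) = 10.8549
  k=2: S(2,0) = 12.1484; S(2,1) = 11.2700; S(2,2) = 10.4551
  k=3: S(3,0) = 12.6130; S(3,1) = 11.7010; S(3,2) = 10.8549; S(3,3) = 10.0700
Terminal payoffs V(N, i) = max(S_T - K, 0):
  V(3,0) = 1.042995; V(3,1) = 0.130974; V(3,2) = 0.000000; V(3,3) = 0.000000
Backward induction: V(k, i) = exp(-r*dt) * [p * V(k+1, i) + (1-p) * V(k+1, i+1)]; then take max(V_cont, immediate exercise) for American.
  V(2,0) = exp(-r*dt) * [p*1.042995 + (1-p)*0.130974] = 0.603470; exercise = 0.578429; V(2,0) = max -> 0.603470
  V(2,1) = exp(-r*dt) * [p*0.130974 + (1-p)*0.000000] = 0.067895; exercise = 0.000000; V(2,1) = max -> 0.067895
  V(2,2) = exp(-r*dt) * [p*0.000000 + (1-p)*0.000000] = 0.000000; exercise = 0.000000; V(2,2) = max -> 0.000000
  V(1,0) = exp(-r*dt) * [p*0.603470 + (1-p)*0.067895] = 0.345383; exercise = 0.130974; V(1,0) = max -> 0.345383
  V(1,1) = exp(-r*dt) * [p*0.067895 + (1-p)*0.000000] = 0.035196; exercise = 0.000000; V(1,1) = max -> 0.035196
  V(0,0) = exp(-r*dt) * [p*0.345383 + (1-p)*0.035196] = 0.195917; exercise = 0.000000; V(0,0) = max -> 0.195917


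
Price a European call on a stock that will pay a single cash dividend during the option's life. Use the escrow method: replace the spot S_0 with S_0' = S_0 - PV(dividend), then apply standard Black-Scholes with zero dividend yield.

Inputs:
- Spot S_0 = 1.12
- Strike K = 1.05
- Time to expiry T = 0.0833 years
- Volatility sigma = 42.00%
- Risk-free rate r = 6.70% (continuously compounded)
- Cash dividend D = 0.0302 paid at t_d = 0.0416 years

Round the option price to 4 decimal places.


PV(D) = D * exp(-r * t_d) = 0.0302 * 0.99721668 = 0.03011594
S_0' = S_0 - PV(D) = 1.1200 - 0.03011594 = 1.08988406
d1 = (ln(S_0'/K) + (r + sigma^2/2)*T) / (sigma*sqrt(T)) = 0.41420231
d2 = d1 - sigma*sqrt(T) = 0.29298300
exp(-rT) = 0.99443445
N(d1) = 0.66063702; N(d2) = 0.61523243
C = S_0' * N(d1) - K * exp(-rT) * N(d2) = 1.08988406 * 0.66063702 - 1.0500 * 0.99443445 * 0.61523243 = 0.0776

Answer: Price = 0.0776


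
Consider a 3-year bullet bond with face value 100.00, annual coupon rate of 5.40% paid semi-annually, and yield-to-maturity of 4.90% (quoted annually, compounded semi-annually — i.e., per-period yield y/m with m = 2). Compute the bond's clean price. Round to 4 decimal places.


Answer: Price = 101.3793

Derivation:
Coupon per period c = face * coupon_rate / m = 2.700000
Periods per year m = 2; per-period yield y/m = 0.024500
Number of cashflows N = 6
Cashflows (t years, CF_t, discount factor 1/(1+y/m)^(m*t), PV):
  t = 0.5000: CF_t = 2.700000, DF = 0.976086, PV = 2.635432
  t = 1.0000: CF_t = 2.700000, DF = 0.952744, PV = 2.572408
  t = 1.5000: CF_t = 2.700000, DF = 0.929960, PV = 2.510891
  t = 2.0000: CF_t = 2.700000, DF = 0.907721, PV = 2.450845
  t = 2.5000: CF_t = 2.700000, DF = 0.886013, PV = 2.392236
  t = 3.0000: CF_t = 102.700000, DF = 0.864825, PV = 88.817525
Price P = sum_t PV_t = 101.379337


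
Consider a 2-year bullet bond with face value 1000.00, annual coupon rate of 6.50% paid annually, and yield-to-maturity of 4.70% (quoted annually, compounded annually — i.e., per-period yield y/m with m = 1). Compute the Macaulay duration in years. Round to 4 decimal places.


Answer: Macaulay duration = 1.9399 years

Derivation:
Coupon per period c = face * coupon_rate / m = 65.000000
Periods per year m = 1; per-period yield y/m = 0.047000
Number of cashflows N = 2
Cashflows (t years, CF_t, discount factor 1/(1+y/m)^(m*t), PV):
  t = 1.0000: CF_t = 65.000000, DF = 0.955110, PV = 62.082139
  t = 2.0000: CF_t = 1065.000000, DF = 0.912235, PV = 971.530064
Price P = sum_t PV_t = 1033.612204
Macaulay numerator sum_t t * PV_t:
  t * PV_t at t = 1.0000: 62.082139
  t * PV_t at t = 2.0000: 1943.060128
Macaulay duration D = (sum_t t * PV_t) / P = 2005.142268 / 1033.612204 = 1.939937


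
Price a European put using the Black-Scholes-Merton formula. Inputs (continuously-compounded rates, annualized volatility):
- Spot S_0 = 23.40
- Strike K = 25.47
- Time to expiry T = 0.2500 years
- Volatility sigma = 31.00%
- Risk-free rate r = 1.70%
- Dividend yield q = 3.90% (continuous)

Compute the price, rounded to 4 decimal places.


Answer: Price = 2.8402

Derivation:
d1 = (ln(S/K) + (r - q + 0.5*sigma^2) * T) / (sigma * sqrt(T)) = -0.50485656
d2 = d1 - sigma * sqrt(T) = -0.65985656
exp(-rT) = 0.99575902; exp(-qT) = 0.99029738
P = K * exp(-rT) * N(-d2) - S_0 * exp(-qT) * N(-d1)
N(-d1) = 0.69317021; N(-d2) = 0.74532706
P = 25.4700 * 0.99575902 * 0.74532706 - 23.4000 * 0.99029738 * 0.69317021 = 2.8402


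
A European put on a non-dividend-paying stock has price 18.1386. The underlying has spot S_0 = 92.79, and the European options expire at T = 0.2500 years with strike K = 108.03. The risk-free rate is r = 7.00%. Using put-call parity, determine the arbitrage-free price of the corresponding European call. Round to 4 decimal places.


Put-call parity: C - P = S_0 * exp(-qT) - K * exp(-rT).
S_0 * exp(-qT) = 92.7900 * 1.00000000 = 92.79000000
K * exp(-rT) = 108.0300 * 0.98265224 = 106.15592102
C = P + S*exp(-qT) - K*exp(-rT)
C = 18.1386 + 92.79000000 - 106.15592102 = 4.7727

Answer: Call price = 4.7727


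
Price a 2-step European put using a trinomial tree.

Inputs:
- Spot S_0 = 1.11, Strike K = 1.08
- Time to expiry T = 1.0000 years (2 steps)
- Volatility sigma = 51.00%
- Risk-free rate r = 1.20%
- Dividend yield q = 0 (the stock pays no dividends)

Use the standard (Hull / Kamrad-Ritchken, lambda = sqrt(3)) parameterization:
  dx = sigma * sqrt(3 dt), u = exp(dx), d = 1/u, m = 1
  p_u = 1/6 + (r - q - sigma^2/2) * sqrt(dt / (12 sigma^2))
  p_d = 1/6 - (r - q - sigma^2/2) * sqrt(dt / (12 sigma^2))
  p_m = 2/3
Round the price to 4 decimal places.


Answer: Price = V(0,0) = 0.1713

Derivation:
dt = T/N = 0.500000; dx = sigma*sqrt(3*dt) = 0.624620
u = exp(dx) = 1.867536; d = 1/u = 0.535465
p_u = 0.119418, p_m = 0.666667, p_d = 0.213915
Discount per step: exp(-r*dt) = 0.994018
Stock lattice S(k, j) with j the centered position index:
  k=0: S(0,+0) = 1.1100
  k=1: S(1,-1) = 0.5944; S(1,+0) = 1.1100; S(1,+1) = 2.0730
  k=2: S(2,-2) = 0.3183; S(2,-1) = 0.5944; S(2,+0) = 1.1100; S(2,+1) = 2.0730; S(2,+2) = 3.8713
Terminal payoffs V(N, j) = max(K - S_T, 0):
  V(2,-2) = 0.761738; V(2,-1) = 0.485634; V(2,+0) = 0.000000; V(2,+1) = 0.000000; V(2,+2) = 0.000000
Backward induction: V(k, j) = exp(-r*dt) * [p_u * V(k+1, j+1) + p_m * V(k+1, j) + p_d * V(k+1, j-1)]
  V(1,-1) = exp(-r*dt) * [p_u*0.000000 + p_m*0.485634 + p_d*0.761738] = 0.483792
  V(1,+0) = exp(-r*dt) * [p_u*0.000000 + p_m*0.000000 + p_d*0.485634] = 0.103263
  V(1,+1) = exp(-r*dt) * [p_u*0.000000 + p_m*0.000000 + p_d*0.000000] = 0.000000
  V(0,+0) = exp(-r*dt) * [p_u*0.000000 + p_m*0.103263 + p_d*0.483792] = 0.171302


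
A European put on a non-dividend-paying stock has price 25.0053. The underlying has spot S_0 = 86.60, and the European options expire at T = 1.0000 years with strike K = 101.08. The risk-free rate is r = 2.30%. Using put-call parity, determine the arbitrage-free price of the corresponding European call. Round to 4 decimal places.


Put-call parity: C - P = S_0 * exp(-qT) - K * exp(-rT).
S_0 * exp(-qT) = 86.6000 * 1.00000000 = 86.60000000
K * exp(-rT) = 101.0800 * 0.97726248 = 98.78169186
C = P + S*exp(-qT) - K*exp(-rT)
C = 25.0053 + 86.60000000 - 98.78169186 = 12.8236

Answer: Call price = 12.8236


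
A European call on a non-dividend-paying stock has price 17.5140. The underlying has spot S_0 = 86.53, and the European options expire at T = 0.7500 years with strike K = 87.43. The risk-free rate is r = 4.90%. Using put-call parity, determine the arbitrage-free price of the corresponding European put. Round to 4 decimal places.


Put-call parity: C - P = S_0 * exp(-qT) - K * exp(-rT).
S_0 * exp(-qT) = 86.5300 * 1.00000000 = 86.53000000
K * exp(-rT) = 87.4300 * 0.96391708 = 84.27527070
P = C - S*exp(-qT) + K*exp(-rT)
P = 17.5140 - 86.53000000 + 84.27527070 = 15.2593

Answer: Put price = 15.2593


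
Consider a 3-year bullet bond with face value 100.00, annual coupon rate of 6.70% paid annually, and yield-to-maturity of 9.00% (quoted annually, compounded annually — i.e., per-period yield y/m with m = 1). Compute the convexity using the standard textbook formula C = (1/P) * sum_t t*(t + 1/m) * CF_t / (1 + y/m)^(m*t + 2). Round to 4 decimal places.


Coupon per period c = face * coupon_rate / m = 6.700000
Periods per year m = 1; per-period yield y/m = 0.090000
Number of cashflows N = 3
Cashflows (t years, CF_t, discount factor 1/(1+y/m)^(m*t), PV):
  t = 1.0000: CF_t = 6.700000, DF = 0.917431, PV = 6.146789
  t = 2.0000: CF_t = 6.700000, DF = 0.841680, PV = 5.639256
  t = 3.0000: CF_t = 106.700000, DF = 0.772183, PV = 82.391977
Price P = sum_t PV_t = 94.178022
Convexity numerator sum_t t*(t + 1/m) * CF_t / (1+y/m)^(m*t + 2):
  t = 1.0000: term = 10.347259
  t = 2.0000: term = 28.478693
  t = 3.0000: term = 832.172147
Convexity = (1/P) * sum = 870.998099 / 94.178022 = 9.248422

Answer: Convexity = 9.2484


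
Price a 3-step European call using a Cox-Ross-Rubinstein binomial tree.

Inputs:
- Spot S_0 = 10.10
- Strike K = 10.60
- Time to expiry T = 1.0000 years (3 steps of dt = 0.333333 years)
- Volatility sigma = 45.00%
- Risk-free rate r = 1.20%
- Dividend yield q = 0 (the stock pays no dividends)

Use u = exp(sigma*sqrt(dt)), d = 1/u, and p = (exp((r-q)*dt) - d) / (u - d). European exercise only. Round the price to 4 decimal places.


dt = T/N = 0.333333
u = exp(sigma*sqrt(dt)) = 1.296681; d = 1/u = 0.771200
p = (exp((r-q)*dt) - d) / (u - d) = 0.443038
Discount per step: exp(-r*dt) = 0.996008
Stock lattice S(k, i) with i counting down-moves:
  k=0: S(0,0) = 10.1000
  k=1: S(1,0) = 13.0965; S(1,1) = 7.7891
  k=2: S(2,0) = 16.9819; S(2,1) = 10.1000; S(2,2) = 6.0070
  k=3: S(3,0) = 22.0202; S(3,1) = 13.0965; S(3,2) = 7.7891; S(3,3) = 4.6326
Terminal payoffs V(N, i) = max(S_T - K, 0):
  V(3,0) = 11.420158; V(3,1) = 2.496474; V(3,2) = 0.000000; V(3,3) = 0.000000
Backward induction: V(k, i) = exp(-r*dt) * [p * V(k+1, i) + (1-p) * V(k+1, i+1)].
  V(2,0) = exp(-r*dt) * [p*11.420158 + (1-p)*2.496474] = 6.424259
  V(2,1) = exp(-r*dt) * [p*2.496474 + (1-p)*0.000000] = 1.101618
  V(2,2) = exp(-r*dt) * [p*0.000000 + (1-p)*0.000000] = 0.000000
  V(1,0) = exp(-r*dt) * [p*6.424259 + (1-p)*1.101618] = 3.445941
  V(1,1) = exp(-r*dt) * [p*1.101618 + (1-p)*0.000000] = 0.486111
  V(0,0) = exp(-r*dt) * [p*3.445941 + (1-p)*0.486111] = 1.790254

Answer: Price = V(0,0) = 1.7903


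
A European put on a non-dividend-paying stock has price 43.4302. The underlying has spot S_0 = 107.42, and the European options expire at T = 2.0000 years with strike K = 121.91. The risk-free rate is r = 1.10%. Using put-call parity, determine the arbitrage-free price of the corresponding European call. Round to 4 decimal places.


Answer: Call price = 31.5929

Derivation:
Put-call parity: C - P = S_0 * exp(-qT) - K * exp(-rT).
S_0 * exp(-qT) = 107.4200 * 1.00000000 = 107.42000000
K * exp(-rT) = 121.9100 * 0.97824024 = 119.25726706
C = P + S*exp(-qT) - K*exp(-rT)
C = 43.4302 + 107.42000000 - 119.25726706 = 31.5929


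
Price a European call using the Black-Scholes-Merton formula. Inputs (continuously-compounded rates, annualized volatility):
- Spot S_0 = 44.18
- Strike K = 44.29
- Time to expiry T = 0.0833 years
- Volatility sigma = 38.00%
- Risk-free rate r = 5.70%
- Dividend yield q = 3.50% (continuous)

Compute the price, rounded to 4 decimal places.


d1 = (ln(S/K) + (r - q + 0.5*sigma^2) * T) / (sigma * sqrt(T)) = 0.04887312
d2 = d1 - sigma * sqrt(T) = -0.06080149
exp(-rT) = 0.99526315; exp(-qT) = 0.99708875
C = S_0 * exp(-qT) * N(d1) - K * exp(-rT) * N(d2)
N(d1) = 0.51948979; N(d2) = 0.47575865
C = 44.1800 * 0.99708875 * 0.51948979 - 44.2900 * 0.99526315 * 0.47575865 = 1.9127

Answer: Price = 1.9127


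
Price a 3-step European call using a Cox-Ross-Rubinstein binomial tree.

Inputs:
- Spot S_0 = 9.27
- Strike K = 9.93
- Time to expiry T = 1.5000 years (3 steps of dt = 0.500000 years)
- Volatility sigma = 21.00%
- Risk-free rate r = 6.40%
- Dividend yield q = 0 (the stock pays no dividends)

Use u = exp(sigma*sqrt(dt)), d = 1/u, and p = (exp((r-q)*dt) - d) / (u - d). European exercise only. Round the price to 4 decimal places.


Answer: Price = V(0,0) = 1.0870

Derivation:
dt = T/N = 0.500000
u = exp(sigma*sqrt(dt)) = 1.160084; d = 1/u = 0.862007
p = (exp((r-q)*dt) - d) / (u - d) = 0.572036
Discount per step: exp(-r*dt) = 0.968507
Stock lattice S(k, i) with i counting down-moves:
  k=0: S(0,0) = 9.2700
  k=1: S(1,0) = 10.7540; S(1,1) = 7.9908
  k=2: S(2,0) = 12.4755; S(2,1) = 9.2700; S(2,2) = 6.8881
  k=3: S(3,0) = 14.4726; S(3,1) = 10.7540; S(3,2) = 7.9908; S(3,3) = 5.9376
Terminal payoffs V(N, i) = max(S_T - K, 0):
  V(3,0) = 4.542650; V(3,1) = 0.823979; V(3,2) = 0.000000; V(3,3) = 0.000000
Backward induction: V(k, i) = exp(-r*dt) * [p * V(k+1, i) + (1-p) * V(k+1, i+1)].
  V(2,0) = exp(-r*dt) * [p*4.542650 + (1-p)*0.823979] = 2.858248
  V(2,1) = exp(-r*dt) * [p*0.823979 + (1-p)*0.000000] = 0.456501
  V(2,2) = exp(-r*dt) * [p*0.000000 + (1-p)*0.000000] = 0.000000
  V(1,0) = exp(-r*dt) * [p*2.858248 + (1-p)*0.456501] = 1.772741
  V(1,1) = exp(-r*dt) * [p*0.456501 + (1-p)*0.000000] = 0.252911
  V(0,0) = exp(-r*dt) * [p*1.772741 + (1-p)*0.252911] = 1.086963


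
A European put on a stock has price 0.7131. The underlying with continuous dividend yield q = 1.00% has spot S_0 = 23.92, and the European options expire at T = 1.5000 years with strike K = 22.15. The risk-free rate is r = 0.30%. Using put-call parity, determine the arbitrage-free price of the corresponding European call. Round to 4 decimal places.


Put-call parity: C - P = S_0 * exp(-qT) - K * exp(-rT).
S_0 * exp(-qT) = 23.9200 * 0.98511194 = 23.56387760
K * exp(-rT) = 22.1500 * 0.99551011 = 22.05054893
C = P + S*exp(-qT) - K*exp(-rT)
C = 0.7131 + 23.56387760 - 22.05054893 = 2.2264

Answer: Call price = 2.2264
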